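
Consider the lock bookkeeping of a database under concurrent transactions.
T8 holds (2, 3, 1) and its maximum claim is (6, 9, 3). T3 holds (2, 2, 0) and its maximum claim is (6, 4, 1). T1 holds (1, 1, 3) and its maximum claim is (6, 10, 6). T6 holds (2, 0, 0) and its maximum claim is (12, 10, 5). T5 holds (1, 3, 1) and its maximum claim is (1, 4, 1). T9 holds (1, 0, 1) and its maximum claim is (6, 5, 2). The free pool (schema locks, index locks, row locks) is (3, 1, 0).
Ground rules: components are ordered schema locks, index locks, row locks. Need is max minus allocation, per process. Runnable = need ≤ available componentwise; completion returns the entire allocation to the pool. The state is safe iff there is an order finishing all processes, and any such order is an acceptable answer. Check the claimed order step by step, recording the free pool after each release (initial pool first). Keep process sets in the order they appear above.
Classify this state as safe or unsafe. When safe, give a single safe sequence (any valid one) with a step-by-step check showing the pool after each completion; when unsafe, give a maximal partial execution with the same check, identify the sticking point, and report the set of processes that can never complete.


SAFE, for example via the order T5, T3, T9, T8, T1, T6.
Key observation: the order's first zero-slack moment is T5 ((0, 1, 0) needed, (3, 1, 0) free — a requested resource with nothing to spare).
Step-by-step check:
  pool = (3, 1, 0)
  T5 needs (0, 1, 0) <= (3, 1, 0) -> finishes; pool += (1, 3, 1) = (4, 4, 1)
  T3 needs (4, 2, 1) <= (4, 4, 1) -> finishes; pool += (2, 2, 0) = (6, 6, 1)
  T9 needs (5, 5, 1) <= (6, 6, 1) -> finishes; pool += (1, 0, 1) = (7, 6, 2)
  T8 needs (4, 6, 2) <= (7, 6, 2) -> finishes; pool += (2, 3, 1) = (9, 9, 3)
  T1 needs (5, 9, 3) <= (9, 9, 3) -> finishes; pool += (1, 1, 3) = (10, 10, 6)
  T6 needs (10, 10, 5) <= (10, 10, 6) -> finishes; pool += (2, 0, 0) = (12, 10, 6)


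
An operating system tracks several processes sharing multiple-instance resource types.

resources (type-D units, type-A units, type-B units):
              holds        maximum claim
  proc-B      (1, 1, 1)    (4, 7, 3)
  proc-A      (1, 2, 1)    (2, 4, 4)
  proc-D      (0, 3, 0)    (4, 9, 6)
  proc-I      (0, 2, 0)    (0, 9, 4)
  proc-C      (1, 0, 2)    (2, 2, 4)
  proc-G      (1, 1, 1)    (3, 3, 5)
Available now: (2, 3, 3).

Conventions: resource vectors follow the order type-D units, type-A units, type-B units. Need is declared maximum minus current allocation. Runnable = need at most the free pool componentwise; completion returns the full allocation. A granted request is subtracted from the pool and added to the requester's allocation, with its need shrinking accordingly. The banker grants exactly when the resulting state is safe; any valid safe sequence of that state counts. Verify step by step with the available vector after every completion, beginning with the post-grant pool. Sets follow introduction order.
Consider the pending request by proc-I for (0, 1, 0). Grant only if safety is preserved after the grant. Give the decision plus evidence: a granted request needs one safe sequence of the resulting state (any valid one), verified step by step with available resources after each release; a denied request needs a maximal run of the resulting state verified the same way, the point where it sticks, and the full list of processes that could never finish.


DENY — the pretend-granted state is unsafe.
Key observation: after proc-C, proc-A, proc-G complete, (5, 5, 7) is the best the pool ever gets, yet each leftover process wants more type-A units.
On the post-grant state, proc-C, proc-A, proc-G is a maximal run — nothing extends it. Check, step by step:
  pool = (2, 2, 3)
  proc-C needs (1, 2, 2) <= (2, 2, 3) -> finishes; pool += (1, 0, 2) = (3, 2, 5)
  proc-A needs (1, 2, 3) <= (3, 2, 5) -> finishes; pool += (1, 2, 1) = (4, 4, 6)
  proc-G needs (2, 2, 4) <= (4, 4, 6) -> finishes; pool += (1, 1, 1) = (5, 5, 7)
  proc-B cannot run: need (3, 6, 2) vs free (5, 5, 7) (insufficient type-A units)
  proc-D cannot run: need (4, 6, 6) vs free (5, 5, 7) (insufficient type-A units)
  proc-I cannot run: need (0, 6, 4) vs free (5, 5, 7) (insufficient type-A units)
Processes that could never finish after the grant: proc-B, proc-D and proc-I.


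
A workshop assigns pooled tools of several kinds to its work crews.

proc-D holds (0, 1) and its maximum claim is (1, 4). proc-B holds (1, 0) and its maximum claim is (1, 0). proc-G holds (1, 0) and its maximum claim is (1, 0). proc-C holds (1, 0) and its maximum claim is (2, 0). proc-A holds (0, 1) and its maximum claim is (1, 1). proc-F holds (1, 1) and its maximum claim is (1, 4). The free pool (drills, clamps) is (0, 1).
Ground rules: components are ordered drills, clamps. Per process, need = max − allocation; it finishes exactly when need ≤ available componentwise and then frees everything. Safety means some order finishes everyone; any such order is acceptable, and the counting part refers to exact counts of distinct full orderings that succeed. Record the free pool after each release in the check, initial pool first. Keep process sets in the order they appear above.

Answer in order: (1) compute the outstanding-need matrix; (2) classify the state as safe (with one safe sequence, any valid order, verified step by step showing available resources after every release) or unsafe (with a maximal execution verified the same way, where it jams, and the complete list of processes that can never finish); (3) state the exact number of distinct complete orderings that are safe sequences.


(1) Need matrix, components ordered drills, clamps:
  proc-D: (1, 3)
  proc-B: (0, 0)
  proc-G: (0, 0)
  proc-C: (1, 0)
  proc-A: (1, 0)
  proc-F: (0, 3)
(2) UNSAFE.
Key observation: clamps is the bottleneck — with proc-B, proc-G, proc-C, proc-A done the pool holds (3, 2), short of every remaining need.
The run proc-B, proc-G, proc-C, proc-A cannot be extended any further. Verifying each step:
  pool = (0, 1)
  proc-B: need (0, 0) fits (0, 1); releases (1, 0), pool now (1, 1)
  proc-G: need (0, 0) fits (1, 1); releases (1, 0), pool now (2, 1)
  proc-C: need (1, 0) fits (2, 1); releases (1, 0), pool now (3, 1)
  proc-A: need (1, 0) fits (3, 1); releases (0, 1), pool now (3, 2)
  blocked: proc-D wants (1, 3), pool (3, 2) — not enough clamps
  blocked: proc-F wants (0, 3), pool (3, 2) — not enough clamps
Permanently blocked: proc-D and proc-F.
(3) Precisely 0 of the possible complete orderings are safe sequences.


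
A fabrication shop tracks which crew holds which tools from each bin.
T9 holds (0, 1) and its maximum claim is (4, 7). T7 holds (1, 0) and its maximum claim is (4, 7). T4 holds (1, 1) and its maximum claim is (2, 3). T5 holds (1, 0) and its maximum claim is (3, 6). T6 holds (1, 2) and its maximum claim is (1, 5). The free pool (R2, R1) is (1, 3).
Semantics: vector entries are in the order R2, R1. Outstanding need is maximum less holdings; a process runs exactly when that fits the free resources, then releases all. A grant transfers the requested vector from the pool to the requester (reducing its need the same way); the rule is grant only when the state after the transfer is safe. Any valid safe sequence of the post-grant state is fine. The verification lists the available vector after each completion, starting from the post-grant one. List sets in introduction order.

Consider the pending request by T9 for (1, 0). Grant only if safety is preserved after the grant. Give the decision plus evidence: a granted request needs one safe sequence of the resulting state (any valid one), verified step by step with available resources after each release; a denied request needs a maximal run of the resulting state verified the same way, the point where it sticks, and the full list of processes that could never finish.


GRANT. The post-grant state is safe; one safe sequence: T6, T4, T5, T9, T7.
Key observation: with (0, 3) left after the transfer, T6 can run at once — the state stays safe.
Verifying the post-grant state step by step:
  pool = (0, 3)
  T6: need (0, 3) fits (0, 3); releases (1, 2), pool now (1, 5)
  T4: need (1, 2) fits (1, 5); releases (1, 1), pool now (2, 6)
  T5: need (2, 6) fits (2, 6); releases (1, 0), pool now (3, 6)
  T9: need (3, 6) fits (3, 6); releases (1, 1), pool now (4, 7)
  T7: need (3, 7) fits (4, 7); releases (1, 0), pool now (5, 7)


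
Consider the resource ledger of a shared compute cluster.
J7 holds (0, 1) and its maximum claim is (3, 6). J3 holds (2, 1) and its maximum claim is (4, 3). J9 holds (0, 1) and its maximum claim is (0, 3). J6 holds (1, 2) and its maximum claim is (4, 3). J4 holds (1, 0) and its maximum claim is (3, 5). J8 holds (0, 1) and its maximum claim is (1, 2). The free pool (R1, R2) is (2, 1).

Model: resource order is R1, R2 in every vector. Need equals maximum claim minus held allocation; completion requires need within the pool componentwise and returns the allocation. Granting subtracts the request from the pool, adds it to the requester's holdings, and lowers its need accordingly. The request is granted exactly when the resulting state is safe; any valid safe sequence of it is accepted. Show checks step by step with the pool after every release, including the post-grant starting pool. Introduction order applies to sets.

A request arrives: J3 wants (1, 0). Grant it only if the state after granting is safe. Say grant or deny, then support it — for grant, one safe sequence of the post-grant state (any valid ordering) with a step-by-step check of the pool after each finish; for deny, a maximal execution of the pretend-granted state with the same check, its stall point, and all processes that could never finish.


GRANT: granting preserves safety; a valid post-grant sequence is J8, J9, J3, J6, J4, J7.
Key observation: the transfer keeps a workable pool ((1, 1)); J8 starts the safe sequence.
Check on the post-grant state, step by step:
  pool = (1, 1)
  J8 needs (1, 1) <= (1, 1) -> finishes; pool += (0, 1) = (1, 2)
  J9 needs (0, 2) <= (1, 2) -> finishes; pool += (0, 1) = (1, 3)
  J3 needs (1, 2) <= (1, 3) -> finishes; pool += (3, 1) = (4, 4)
  J6 needs (3, 1) <= (4, 4) -> finishes; pool += (1, 2) = (5, 6)
  J4 needs (2, 5) <= (5, 6) -> finishes; pool += (1, 0) = (6, 6)
  J7 needs (3, 5) <= (6, 6) -> finishes; pool += (0, 1) = (6, 7)


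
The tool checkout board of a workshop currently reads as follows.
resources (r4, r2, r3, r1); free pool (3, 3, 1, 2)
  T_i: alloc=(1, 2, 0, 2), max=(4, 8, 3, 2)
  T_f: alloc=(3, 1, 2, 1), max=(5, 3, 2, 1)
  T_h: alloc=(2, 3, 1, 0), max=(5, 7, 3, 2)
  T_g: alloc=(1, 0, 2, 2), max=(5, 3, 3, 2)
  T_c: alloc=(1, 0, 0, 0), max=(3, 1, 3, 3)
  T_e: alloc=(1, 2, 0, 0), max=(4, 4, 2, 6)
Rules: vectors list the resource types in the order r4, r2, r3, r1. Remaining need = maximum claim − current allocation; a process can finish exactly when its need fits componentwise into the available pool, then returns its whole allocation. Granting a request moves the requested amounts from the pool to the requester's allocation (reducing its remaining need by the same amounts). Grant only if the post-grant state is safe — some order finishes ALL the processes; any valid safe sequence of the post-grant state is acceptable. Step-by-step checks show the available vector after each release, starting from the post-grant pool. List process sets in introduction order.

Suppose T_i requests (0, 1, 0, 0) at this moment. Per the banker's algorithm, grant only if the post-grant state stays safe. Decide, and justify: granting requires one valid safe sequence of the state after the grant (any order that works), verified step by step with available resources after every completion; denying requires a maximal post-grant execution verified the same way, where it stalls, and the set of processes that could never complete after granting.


DENY — the pretend-granted state is unsafe.
Key observation: after T_f, T_g, T_c the pool peaks at (8, 3, 5, 5), and each blocked process is short somewhere: T_i on r2; T_h on r2; T_e on r1.
Pretend the grant happened; the run T_f, T_g, T_c goes as far as possible. Check, step by step:
  pool = (3, 2, 1, 2)
  T_f: need (2, 2, 0, 0) fits (3, 2, 1, 2); releases (3, 1, 2, 1), pool now (6, 3, 3, 3)
  T_g: need (4, 3, 1, 0) fits (6, 3, 3, 3); releases (1, 0, 2, 2), pool now (7, 3, 5, 5)
  T_c: need (2, 1, 3, 3) fits (7, 3, 5, 5); releases (1, 0, 0, 0), pool now (8, 3, 5, 5)
  T_i still needs (3, 5, 3, 0) but only (8, 3, 5, 5) is free — short on r2
  T_h still needs (3, 4, 2, 2) but only (8, 3, 5, 5) is free — short on r2
  T_e still needs (3, 2, 2, 6) but only (8, 3, 5, 5) is free — short on r1
Processes that could never finish after the grant: T_i, T_h and T_e.


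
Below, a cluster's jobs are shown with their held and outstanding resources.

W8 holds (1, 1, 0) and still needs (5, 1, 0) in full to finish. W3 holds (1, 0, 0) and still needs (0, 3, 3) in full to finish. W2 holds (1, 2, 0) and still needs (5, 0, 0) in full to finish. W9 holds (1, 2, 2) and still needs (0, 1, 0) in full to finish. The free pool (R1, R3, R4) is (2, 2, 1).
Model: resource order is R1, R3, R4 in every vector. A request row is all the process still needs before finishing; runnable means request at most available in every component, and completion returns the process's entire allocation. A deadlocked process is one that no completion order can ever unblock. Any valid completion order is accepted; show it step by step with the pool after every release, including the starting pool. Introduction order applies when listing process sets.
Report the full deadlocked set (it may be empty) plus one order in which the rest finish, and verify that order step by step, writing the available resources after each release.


Deadlocked set: W8 and W2.
Key observation: W9, W3 can finish, but then (4, 4, 3) is all there is, and the blocked group's R1 demands exceed it.
The rest can finish in the order W9, W3. Verifying each step:
  pool = (2, 2, 1)
  W9: need (0, 1, 0) fits (2, 2, 1); releases (1, 2, 2), pool now (3, 4, 3)
  W3: need (0, 3, 3) fits (3, 4, 3); releases (1, 0, 0), pool now (4, 4, 3)
The stuck group stays short no matter what:
  W8 cannot run: need (5, 1, 0) vs free (4, 4, 3) (insufficient R1)
  W2 cannot run: need (5, 0, 0) vs free (4, 4, 3) (insufficient R1)


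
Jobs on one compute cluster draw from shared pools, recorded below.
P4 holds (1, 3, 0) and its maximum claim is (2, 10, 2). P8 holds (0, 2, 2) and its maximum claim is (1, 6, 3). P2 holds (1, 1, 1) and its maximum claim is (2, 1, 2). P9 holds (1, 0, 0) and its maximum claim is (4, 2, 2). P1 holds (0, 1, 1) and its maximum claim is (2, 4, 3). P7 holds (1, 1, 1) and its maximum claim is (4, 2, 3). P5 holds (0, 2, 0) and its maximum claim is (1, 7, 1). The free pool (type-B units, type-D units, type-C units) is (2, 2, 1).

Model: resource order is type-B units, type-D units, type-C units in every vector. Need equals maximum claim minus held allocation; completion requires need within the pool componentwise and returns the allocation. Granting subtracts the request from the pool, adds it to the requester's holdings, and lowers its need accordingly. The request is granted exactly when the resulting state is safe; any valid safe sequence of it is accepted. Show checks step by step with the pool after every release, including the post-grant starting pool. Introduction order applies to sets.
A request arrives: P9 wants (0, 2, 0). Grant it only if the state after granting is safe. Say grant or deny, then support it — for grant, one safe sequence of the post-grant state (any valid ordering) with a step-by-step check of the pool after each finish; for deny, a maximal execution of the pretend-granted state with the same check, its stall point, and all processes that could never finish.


GRANT: granting preserves safety; a valid post-grant sequence is P2, P9, P1, P7, P5, P4, P8.
Key observation: (2, 0, 1) free after granting still covers P2 first, and each release covers the next.
Check on the post-grant state, step by step:
  pool = (2, 0, 1)
  run P2 (needs (1, 0, 1), free (2, 0, 1)); after release of (1, 1, 1) the pool is (3, 1, 2)
  run P9 (needs (3, 0, 2), free (3, 1, 2)); after release of (1, 2, 0) the pool is (4, 3, 2)
  run P1 (needs (2, 3, 2), free (4, 3, 2)); after release of (0, 1, 1) the pool is (4, 4, 3)
  run P7 (needs (3, 1, 2), free (4, 4, 3)); after release of (1, 1, 1) the pool is (5, 5, 4)
  run P5 (needs (1, 5, 1), free (5, 5, 4)); after release of (0, 2, 0) the pool is (5, 7, 4)
  run P4 (needs (1, 7, 2), free (5, 7, 4)); after release of (1, 3, 0) the pool is (6, 10, 4)
  run P8 (needs (1, 4, 1), free (6, 10, 4)); after release of (0, 2, 2) the pool is (6, 12, 6)


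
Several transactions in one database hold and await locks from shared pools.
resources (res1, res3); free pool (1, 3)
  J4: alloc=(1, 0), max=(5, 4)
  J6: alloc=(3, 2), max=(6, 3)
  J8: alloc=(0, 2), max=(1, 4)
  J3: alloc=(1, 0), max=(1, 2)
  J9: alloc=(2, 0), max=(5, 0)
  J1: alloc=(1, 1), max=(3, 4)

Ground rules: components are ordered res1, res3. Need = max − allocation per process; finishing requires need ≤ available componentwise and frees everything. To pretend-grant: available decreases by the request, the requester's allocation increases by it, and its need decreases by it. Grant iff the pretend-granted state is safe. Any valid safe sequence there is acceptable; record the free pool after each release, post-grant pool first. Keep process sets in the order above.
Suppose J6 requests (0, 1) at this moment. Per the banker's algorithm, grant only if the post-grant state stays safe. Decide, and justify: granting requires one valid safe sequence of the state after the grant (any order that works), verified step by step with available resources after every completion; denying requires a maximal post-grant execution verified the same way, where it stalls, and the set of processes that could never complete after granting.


GRANT — the state after the grant stays safe, e.g. via J8, J3, J1, J9, J4, J6.
Key observation: after the grant the pool drops to (1, 2), which still lets J8 finish first and unwind the rest.
Verifying the post-grant state step by step:
  pool = (1, 2)
  run J8 (needs (1, 2), free (1, 2)); after release of (0, 2) the pool is (1, 4)
  run J3 (needs (0, 2), free (1, 4)); after release of (1, 0) the pool is (2, 4)
  run J1 (needs (2, 3), free (2, 4)); after release of (1, 1) the pool is (3, 5)
  run J9 (needs (3, 0), free (3, 5)); after release of (2, 0) the pool is (5, 5)
  run J4 (needs (4, 4), free (5, 5)); after release of (1, 0) the pool is (6, 5)
  run J6 (needs (3, 0), free (6, 5)); after release of (3, 3) the pool is (9, 8)


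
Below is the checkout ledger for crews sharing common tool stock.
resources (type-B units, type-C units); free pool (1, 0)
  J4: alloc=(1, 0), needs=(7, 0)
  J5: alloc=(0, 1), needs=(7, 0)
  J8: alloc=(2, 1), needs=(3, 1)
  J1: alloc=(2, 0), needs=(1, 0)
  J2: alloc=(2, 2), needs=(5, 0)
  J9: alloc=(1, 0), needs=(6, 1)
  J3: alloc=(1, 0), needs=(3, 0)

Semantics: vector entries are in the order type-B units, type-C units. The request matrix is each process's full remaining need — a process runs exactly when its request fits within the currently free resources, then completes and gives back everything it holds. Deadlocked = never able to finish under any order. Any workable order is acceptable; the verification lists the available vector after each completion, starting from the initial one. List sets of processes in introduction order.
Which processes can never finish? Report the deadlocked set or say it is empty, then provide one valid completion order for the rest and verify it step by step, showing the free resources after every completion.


The deadlocked set is J4, J5, J8, J2 and J9.
Key observation: after J1, J3 the pool peaks at (4, 0), and each blocked process is short somewhere: J4 on type-B units; J5 on type-B units; J8 on type-C units; J2 on type-B units; J9 on type-B units, type-C units.
A valid finishing order for the others: J1, J3. Verifying each step:
  pool = (1, 0)
  J1 needs (1, 0) <= (1, 0) -> finishes; pool += (2, 0) = (3, 0)
  J3 needs (3, 0) <= (3, 0) -> finishes; pool += (1, 0) = (4, 0)
None of the blocked processes ever fits:
  J4 cannot run: need (7, 0) vs free (4, 0) (insufficient type-B units)
  J5 cannot run: need (7, 0) vs free (4, 0) (insufficient type-B units)
  J8 cannot run: need (3, 1) vs free (4, 0) (insufficient type-C units)
  J2 cannot run: need (5, 0) vs free (4, 0) (insufficient type-B units)
  J9 cannot run: need (6, 1) vs free (4, 0) (insufficient type-B units and type-C units)


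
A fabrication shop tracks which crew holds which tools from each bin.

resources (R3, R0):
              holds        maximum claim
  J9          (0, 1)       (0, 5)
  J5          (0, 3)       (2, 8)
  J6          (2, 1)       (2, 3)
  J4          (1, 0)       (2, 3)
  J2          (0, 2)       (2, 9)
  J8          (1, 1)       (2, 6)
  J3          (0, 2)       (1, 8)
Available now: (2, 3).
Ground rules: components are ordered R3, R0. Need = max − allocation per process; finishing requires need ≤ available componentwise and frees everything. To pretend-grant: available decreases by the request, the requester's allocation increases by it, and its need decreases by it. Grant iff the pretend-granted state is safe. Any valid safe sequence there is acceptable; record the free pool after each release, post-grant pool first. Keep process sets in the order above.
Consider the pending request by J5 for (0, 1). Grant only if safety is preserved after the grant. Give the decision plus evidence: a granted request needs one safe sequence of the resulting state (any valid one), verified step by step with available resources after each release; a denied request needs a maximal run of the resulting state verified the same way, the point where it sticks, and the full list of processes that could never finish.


DENY — the pretend-granted state is unsafe.
Key observation: after J6, J4 complete, (5, 3) is the best the pool ever gets, yet each leftover process wants more R0.
Pretend the grant happened; the run J6, J4 goes as far as possible. Walking it through:
  pool = (2, 2)
  run J6 (needs (0, 2), free (2, 2)); after release of (2, 1) the pool is (4, 3)
  run J4 (needs (1, 3), free (4, 3)); after release of (1, 0) the pool is (5, 3)
  J9 cannot run: need (0, 4) vs free (5, 3) (insufficient R0)
  J5 cannot run: need (2, 4) vs free (5, 3) (insufficient R0)
  J2 cannot run: need (2, 7) vs free (5, 3) (insufficient R0)
  J8 cannot run: need (1, 5) vs free (5, 3) (insufficient R0)
  J3 cannot run: need (1, 6) vs free (5, 3) (insufficient R0)
Processes that could never finish after the grant: J9, J5, J2, J8 and J3.


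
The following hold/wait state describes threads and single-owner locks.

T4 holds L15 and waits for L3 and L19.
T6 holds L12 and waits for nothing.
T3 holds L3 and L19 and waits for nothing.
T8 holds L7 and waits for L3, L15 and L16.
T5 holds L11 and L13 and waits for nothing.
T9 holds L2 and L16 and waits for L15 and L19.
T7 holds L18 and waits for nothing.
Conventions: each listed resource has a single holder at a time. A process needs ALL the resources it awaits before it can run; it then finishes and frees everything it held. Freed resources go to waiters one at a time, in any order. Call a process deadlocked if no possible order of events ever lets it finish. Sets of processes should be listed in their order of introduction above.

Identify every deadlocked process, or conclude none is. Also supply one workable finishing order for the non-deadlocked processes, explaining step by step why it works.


Nothing here is deadlocked.
Key observation: the wait relation is loop-free; peeling off processes with no waits unwinds the whole state.
One completion order for the rest: T3, T5, T4, T9, T8, T6, T7.
Verifying each step:
  T3 waits on nothing -> runs at once and releases L3 and L19
  T5 waits on nothing -> runs at once and releases L11 and L13
  T4 waits on L3 and L19 — all released -> runs and releases L15
  T9 waits on L15 and L19 — all released -> runs and releases L2 and L16
  T8 waits on L3, L15 and L16 — all released -> runs and releases L7
  T6 waits on nothing -> runs at once and releases L12
  T7 waits on nothing -> runs at once and releases L18


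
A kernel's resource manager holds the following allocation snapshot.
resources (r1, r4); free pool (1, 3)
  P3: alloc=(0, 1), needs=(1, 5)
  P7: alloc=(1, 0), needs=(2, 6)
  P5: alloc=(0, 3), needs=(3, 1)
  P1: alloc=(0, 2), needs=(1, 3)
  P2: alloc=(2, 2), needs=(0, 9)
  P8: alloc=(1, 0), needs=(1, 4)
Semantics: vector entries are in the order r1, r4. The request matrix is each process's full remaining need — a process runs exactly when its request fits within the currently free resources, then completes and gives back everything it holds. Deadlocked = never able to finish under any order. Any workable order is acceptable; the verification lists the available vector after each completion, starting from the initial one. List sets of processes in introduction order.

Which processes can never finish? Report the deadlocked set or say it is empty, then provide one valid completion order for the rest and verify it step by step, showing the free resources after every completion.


Nothing here is deadlocked.
Key observation: no deadlock: P1 fits now, and the freed resources carry the rest through.
The rest can finish in the order P1, P3, P8, P7, P5, P2. Step-by-step check:
  pool = (1, 3)
  run P1 (needs (1, 3), free (1, 3)); after release of (0, 2) the pool is (1, 5)
  run P3 (needs (1, 5), free (1, 5)); after release of (0, 1) the pool is (1, 6)
  run P8 (needs (1, 4), free (1, 6)); after release of (1, 0) the pool is (2, 6)
  run P7 (needs (2, 6), free (2, 6)); after release of (1, 0) the pool is (3, 6)
  run P5 (needs (3, 1), free (3, 6)); after release of (0, 3) the pool is (3, 9)
  run P2 (needs (0, 9), free (3, 9)); after release of (2, 2) the pool is (5, 11)


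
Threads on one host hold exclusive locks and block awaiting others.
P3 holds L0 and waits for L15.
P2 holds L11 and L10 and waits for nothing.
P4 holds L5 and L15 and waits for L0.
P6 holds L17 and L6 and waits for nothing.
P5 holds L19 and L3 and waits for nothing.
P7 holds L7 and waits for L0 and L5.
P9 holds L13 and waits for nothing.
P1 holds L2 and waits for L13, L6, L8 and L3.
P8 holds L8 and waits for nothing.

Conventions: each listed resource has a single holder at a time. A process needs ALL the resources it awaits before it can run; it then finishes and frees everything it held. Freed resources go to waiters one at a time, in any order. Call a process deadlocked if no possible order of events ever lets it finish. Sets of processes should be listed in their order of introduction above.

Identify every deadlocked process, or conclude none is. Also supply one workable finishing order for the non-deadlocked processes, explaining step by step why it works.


Deadlocked: P3, P4 and P7.
Key observation: P3 -> P4 -> P3 is a circular wait — nothing in it can go first; P7 waits into the deadlock from upstream.
A valid finishing order for the others: P9, P6, P2, P8, P5, P1.
Walking it through:
  run P9 (it waits on nothing); releases L13
  run P6 (it waits on nothing); releases L17 and L6
  run P2 (it waits on nothing); releases L11 and L10
  run P8 (it waits on nothing); releases L8
  run P5 (it waits on nothing); releases L19 and L3
  P1: everything it awaited (L13, L6, L8 and L3) is free; runs, freeing L2


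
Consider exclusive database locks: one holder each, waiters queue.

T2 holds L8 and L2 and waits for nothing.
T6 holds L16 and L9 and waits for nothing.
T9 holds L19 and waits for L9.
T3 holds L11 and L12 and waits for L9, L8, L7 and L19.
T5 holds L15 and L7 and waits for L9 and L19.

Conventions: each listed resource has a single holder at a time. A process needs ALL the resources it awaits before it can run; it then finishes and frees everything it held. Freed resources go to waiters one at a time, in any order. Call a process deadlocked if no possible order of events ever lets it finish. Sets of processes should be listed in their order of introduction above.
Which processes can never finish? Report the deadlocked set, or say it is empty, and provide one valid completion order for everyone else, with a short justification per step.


Nothing here is deadlocked.
Key observation: the wait relation is loop-free; peeling off processes with no waits unwinds the whole state.
A valid finishing order for the others: T2, T6, T9, T5, T3.
Verifying each step:
  T2 waits on nothing -> runs at once and releases L8 and L2
  T6 waits on nothing -> runs at once and releases L16 and L9
  T9: everything it awaited (L9) is free; runs, freeing L19
  T5: everything it awaited (L9 and L19) is free; runs, freeing L15 and L7
  T3: everything it awaited (L9, L8, L7 and L19) is free; runs, freeing L11 and L12


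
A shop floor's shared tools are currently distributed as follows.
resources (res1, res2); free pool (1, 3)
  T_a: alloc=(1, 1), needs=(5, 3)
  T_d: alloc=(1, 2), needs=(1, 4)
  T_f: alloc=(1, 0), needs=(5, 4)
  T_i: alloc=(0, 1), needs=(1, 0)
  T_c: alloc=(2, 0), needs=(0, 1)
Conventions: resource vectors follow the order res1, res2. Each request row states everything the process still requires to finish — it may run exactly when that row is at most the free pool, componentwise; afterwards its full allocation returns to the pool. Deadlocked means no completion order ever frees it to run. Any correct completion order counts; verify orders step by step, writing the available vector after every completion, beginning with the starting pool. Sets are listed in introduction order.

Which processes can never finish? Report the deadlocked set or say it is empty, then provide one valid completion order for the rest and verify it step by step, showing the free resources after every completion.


Deadlocked: T_a and T_f.
Key observation: the wall is res1: completing T_c, T_i, T_d brings the pool only to (4, 6), and all the rest need more.
One completion order for the rest: T_c, T_i, T_d. Step-by-step check:
  pool = (1, 3)
  T_c needs (0, 1) <= (1, 3) -> finishes; pool += (2, 0) = (3, 3)
  T_i needs (1, 0) <= (3, 3) -> finishes; pool += (0, 1) = (3, 4)
  T_d needs (1, 4) <= (3, 4) -> finishes; pool += (1, 2) = (4, 6)
The blocked processes can never fit:
  T_a cannot run: need (5, 3) vs free (4, 6) (insufficient res1)
  T_f cannot run: need (5, 4) vs free (4, 6) (insufficient res1)


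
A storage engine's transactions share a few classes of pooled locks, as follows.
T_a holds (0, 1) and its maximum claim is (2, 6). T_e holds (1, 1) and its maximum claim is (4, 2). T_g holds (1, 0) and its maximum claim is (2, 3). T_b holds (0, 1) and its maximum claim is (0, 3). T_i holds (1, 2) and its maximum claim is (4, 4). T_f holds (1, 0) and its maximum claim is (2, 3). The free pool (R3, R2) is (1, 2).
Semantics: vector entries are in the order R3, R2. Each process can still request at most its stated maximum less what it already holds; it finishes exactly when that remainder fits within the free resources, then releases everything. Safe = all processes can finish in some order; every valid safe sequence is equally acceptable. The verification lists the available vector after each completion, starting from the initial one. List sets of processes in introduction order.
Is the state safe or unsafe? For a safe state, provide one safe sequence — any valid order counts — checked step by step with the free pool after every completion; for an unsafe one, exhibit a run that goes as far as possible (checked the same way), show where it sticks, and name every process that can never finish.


The state is SAFE; one workable sequence: T_b, T_f, T_g, T_i, T_e, T_a.
Key observation: the order's first zero-slack moment is T_b ((0, 2) needed, (1, 2) free — a requested resource with nothing to spare).
Check, step by step:
  pool = (1, 2)
  run T_b (needs (0, 2), free (1, 2)); after release of (0, 1) the pool is (1, 3)
  run T_f (needs (1, 3), free (1, 3)); after release of (1, 0) the pool is (2, 3)
  run T_g (needs (1, 3), free (2, 3)); after release of (1, 0) the pool is (3, 3)
  run T_i (needs (3, 2), free (3, 3)); after release of (1, 2) the pool is (4, 5)
  run T_e (needs (3, 1), free (4, 5)); after release of (1, 1) the pool is (5, 6)
  run T_a (needs (2, 5), free (5, 6)); after release of (0, 1) the pool is (5, 7)


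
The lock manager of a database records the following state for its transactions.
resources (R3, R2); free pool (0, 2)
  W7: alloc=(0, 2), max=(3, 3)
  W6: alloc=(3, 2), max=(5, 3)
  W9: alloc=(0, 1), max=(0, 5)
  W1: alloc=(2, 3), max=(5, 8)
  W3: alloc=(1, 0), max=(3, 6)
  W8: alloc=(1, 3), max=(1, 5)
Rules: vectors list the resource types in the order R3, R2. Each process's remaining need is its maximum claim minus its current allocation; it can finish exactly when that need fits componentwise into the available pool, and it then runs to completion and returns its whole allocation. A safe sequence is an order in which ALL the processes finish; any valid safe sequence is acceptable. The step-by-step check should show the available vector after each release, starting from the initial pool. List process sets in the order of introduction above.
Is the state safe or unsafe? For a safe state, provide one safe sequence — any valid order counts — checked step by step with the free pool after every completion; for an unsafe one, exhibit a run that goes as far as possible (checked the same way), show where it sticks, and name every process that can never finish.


The state is UNSAFE.
Key observation: no order helps: past W8, W9, the free pool tops out at (1, 6), below what each blocked process needs in R3.
A maximal execution: W8, W9 — then nothing else fits. Walking it through:
  pool = (0, 2)
  W8 needs (0, 2) <= (0, 2) -> finishes; pool += (1, 3) = (1, 5)
  W9 needs (0, 4) <= (1, 5) -> finishes; pool += (0, 1) = (1, 6)
  W7 still needs (3, 1) but only (1, 6) is free — short on R3
  W6 still needs (2, 1) but only (1, 6) is free — short on R3
  W1 still needs (3, 5) but only (1, 6) is free — short on R3
  W3 still needs (2, 6) but only (1, 6) is free — short on R3
Processes that can never finish: W7, W6, W1 and W3.


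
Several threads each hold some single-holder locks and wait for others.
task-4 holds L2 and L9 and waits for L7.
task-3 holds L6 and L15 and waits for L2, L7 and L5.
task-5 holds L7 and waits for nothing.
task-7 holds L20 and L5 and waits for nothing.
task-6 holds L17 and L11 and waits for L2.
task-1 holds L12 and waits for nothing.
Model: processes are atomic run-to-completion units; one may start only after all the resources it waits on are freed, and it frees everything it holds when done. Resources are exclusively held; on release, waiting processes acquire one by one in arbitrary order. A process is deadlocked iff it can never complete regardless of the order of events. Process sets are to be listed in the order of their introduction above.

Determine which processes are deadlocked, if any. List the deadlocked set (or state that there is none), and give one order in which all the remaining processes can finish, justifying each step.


No process is deadlocked.
Key observation: every chain of waits terminates; starting from the processes that wait on nothing, all the rest unlock in turn.
One completion order for the rest: task-7, task-5, task-1, task-4, task-6, task-3.
Verifying each step:
  task-7 waits on nothing -> runs at once and releases L20 and L5
  task-5 waits on nothing -> runs at once and releases L7
  task-1 waits on nothing -> runs at once and releases L12
  task-4: everything it awaited (L7) is free; runs, freeing L2 and L9
  task-6: everything it awaited (L2) is free; runs, freeing L17 and L11
  task-3: everything it awaited (L2, L7 and L5) is free; runs, freeing L6 and L15


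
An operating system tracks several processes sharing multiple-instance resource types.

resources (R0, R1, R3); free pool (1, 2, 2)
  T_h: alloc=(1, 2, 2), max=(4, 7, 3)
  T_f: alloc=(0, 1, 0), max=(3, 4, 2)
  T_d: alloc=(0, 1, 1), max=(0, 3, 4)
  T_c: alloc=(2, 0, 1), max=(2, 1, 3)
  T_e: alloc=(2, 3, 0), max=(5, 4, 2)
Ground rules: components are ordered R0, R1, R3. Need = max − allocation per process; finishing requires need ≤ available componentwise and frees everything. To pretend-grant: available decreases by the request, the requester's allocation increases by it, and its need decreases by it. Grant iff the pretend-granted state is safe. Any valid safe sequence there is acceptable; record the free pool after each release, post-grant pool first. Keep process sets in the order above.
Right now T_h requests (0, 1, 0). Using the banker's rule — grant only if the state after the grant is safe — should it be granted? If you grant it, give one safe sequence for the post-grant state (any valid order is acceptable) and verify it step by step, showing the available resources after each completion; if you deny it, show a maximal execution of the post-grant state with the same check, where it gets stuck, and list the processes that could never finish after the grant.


GRANT: granting preserves safety; a valid post-grant sequence is T_c, T_e, T_h, T_d, T_f.
Key observation: the grant leaves (1, 1, 2) free — enough for T_c, whose release restarts the cascade.
Check on the post-grant state, step by step:
  pool = (1, 1, 2)
  T_c: need (0, 1, 2) fits (1, 1, 2); releases (2, 0, 1), pool now (3, 1, 3)
  T_e: need (3, 1, 2) fits (3, 1, 3); releases (2, 3, 0), pool now (5, 4, 3)
  T_h: need (3, 4, 1) fits (5, 4, 3); releases (1, 3, 2), pool now (6, 7, 5)
  T_d: need (0, 2, 3) fits (6, 7, 5); releases (0, 1, 1), pool now (6, 8, 6)
  T_f: need (3, 3, 2) fits (6, 8, 6); releases (0, 1, 0), pool now (6, 9, 6)


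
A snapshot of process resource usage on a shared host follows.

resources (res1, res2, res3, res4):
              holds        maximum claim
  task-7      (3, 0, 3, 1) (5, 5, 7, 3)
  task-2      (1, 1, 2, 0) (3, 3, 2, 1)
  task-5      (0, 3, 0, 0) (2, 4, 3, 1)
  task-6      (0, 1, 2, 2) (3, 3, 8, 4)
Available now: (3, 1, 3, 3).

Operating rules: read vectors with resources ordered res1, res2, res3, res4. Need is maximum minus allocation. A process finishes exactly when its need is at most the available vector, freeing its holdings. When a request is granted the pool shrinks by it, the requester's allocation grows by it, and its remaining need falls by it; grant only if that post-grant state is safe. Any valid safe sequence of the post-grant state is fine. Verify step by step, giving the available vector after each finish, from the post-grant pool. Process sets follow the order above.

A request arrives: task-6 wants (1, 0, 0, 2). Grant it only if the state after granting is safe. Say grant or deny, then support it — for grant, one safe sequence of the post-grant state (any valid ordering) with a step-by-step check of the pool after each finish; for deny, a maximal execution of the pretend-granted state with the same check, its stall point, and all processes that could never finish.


DENY — the pretend-granted state is unsafe.
Key observation: after task-5, task-2 the pool peaks at (3, 5, 5, 1), and each blocked process is short somewhere: task-7 on res4; task-6 on res3.
On the post-grant state, task-5, task-2 is a maximal run — nothing extends it. Step-by-step check:
  pool = (2, 1, 3, 1)
  run task-5 (needs (2, 1, 3, 1), free (2, 1, 3, 1)); after release of (0, 3, 0, 0) the pool is (2, 4, 3, 1)
  run task-2 (needs (2, 2, 0, 1), free (2, 4, 3, 1)); after release of (1, 1, 2, 0) the pool is (3, 5, 5, 1)
  blocked: task-7 wants (2, 5, 4, 2), pool (3, 5, 5, 1) — not enough res4
  blocked: task-6 wants (2, 2, 6, 0), pool (3, 5, 5, 1) — not enough res3
Had the request been granted, task-7 and task-6 could never finish.


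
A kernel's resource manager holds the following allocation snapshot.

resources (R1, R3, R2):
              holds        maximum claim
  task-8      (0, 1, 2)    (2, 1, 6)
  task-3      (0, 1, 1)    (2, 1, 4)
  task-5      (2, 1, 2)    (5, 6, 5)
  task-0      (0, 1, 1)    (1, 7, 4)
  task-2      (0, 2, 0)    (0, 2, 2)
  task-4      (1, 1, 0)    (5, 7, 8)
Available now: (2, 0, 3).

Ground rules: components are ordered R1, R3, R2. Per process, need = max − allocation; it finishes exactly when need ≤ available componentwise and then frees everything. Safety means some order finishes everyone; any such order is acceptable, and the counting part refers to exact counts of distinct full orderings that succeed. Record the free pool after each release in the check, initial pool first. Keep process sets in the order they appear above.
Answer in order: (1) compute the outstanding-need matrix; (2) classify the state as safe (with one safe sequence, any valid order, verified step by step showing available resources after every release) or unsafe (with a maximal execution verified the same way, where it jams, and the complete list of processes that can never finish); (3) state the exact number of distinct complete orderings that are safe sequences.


(1) Remaining need (order R1, R3, R2):
  task-8: (2, 0, 4)
  task-3: (2, 0, 3)
  task-5: (3, 5, 3)
  task-0: (1, 6, 3)
  task-2: (0, 0, 2)
  task-4: (4, 6, 8)
(2) UNSAFE.
Key observation: R3 is the bottleneck — with task-3, task-2, task-8 done the pool holds (2, 4, 6), short of every remaining need.
A maximal execution: task-3, task-2, task-8 — then nothing else fits. Walking it through:
  pool = (2, 0, 3)
  task-3: need (2, 0, 3) fits (2, 0, 3); releases (0, 1, 1), pool now (2, 1, 4)
  task-2: need (0, 0, 2) fits (2, 1, 4); releases (0, 2, 0), pool now (2, 3, 4)
  task-8: need (2, 0, 4) fits (2, 3, 4); releases (0, 1, 2), pool now (2, 4, 6)
  blocked: task-5 wants (3, 5, 3), pool (2, 4, 6) — not enough R1 and R3
  blocked: task-0 wants (1, 6, 3), pool (2, 4, 6) — not enough R3
  blocked: task-4 wants (4, 6, 8), pool (2, 4, 6) — not enough R1, R3 and R2
Processes that can never finish: task-5, task-0 and task-4.
(3) Exactly 0 of the possible complete orderings are safe sequences.
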